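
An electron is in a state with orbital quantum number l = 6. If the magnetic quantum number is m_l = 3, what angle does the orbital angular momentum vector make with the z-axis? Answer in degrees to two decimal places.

|L|² = l(l+1)ℏ² = 42ℏ², so |L| = √42 ℏ.
L_z = m_l ℏ = 3ℏ.
cos θ = L_z/|L| = 3/√42, so θ ≈ 62.42°.

θ ≈ 62.42°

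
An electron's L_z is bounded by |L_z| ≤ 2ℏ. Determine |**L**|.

|L| = √6 ℏ ≈ 2.449ℏ

L_z,max = lℏ, so l = 2.
|L| = √(l(l+1)) ℏ = √6 ℏ.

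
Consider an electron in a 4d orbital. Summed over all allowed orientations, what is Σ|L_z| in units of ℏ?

Σ|L_z| = 6 ℏ

4d means n = 4, l = 2.
The allowed m_l values are -2, -1, 0, 1, 2.
Σ|m_l| = 2(1+2+…+2) = 6.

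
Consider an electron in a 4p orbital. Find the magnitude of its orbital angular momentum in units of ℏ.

|L| = √2 ℏ ≈ 1.414ℏ

The 4p subshell has l = 1.
|L| = ℏ√(l(l+1)) = ℏ√(1·2) = √2 ℏ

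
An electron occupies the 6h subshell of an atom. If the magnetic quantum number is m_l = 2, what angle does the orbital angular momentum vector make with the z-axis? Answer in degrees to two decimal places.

For 6h, l = 5.
|L| = √(l(l+1)) ℏ = √30 ℏ.
L_z = m_l ℏ = 2ℏ.
cos θ = L_z/|L| = 2/√30, so θ ≈ 68.58°.

θ ≈ 68.58°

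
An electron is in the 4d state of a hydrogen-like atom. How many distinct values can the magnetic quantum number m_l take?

5

4d means n = 4, l = 2.
The number of m_l values is 2l + 1 = 2·2 + 1 = 5.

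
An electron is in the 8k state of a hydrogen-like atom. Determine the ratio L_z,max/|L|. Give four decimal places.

The 8k subshell has l = 7.
|L| = 2√14 ℏ ≈ 7.4833ℏ, while L_z,max = lℏ = 7ℏ.
L_z,max/|L| = 7/√56 = 0.9354.

L_z,max/|L| = 0.9354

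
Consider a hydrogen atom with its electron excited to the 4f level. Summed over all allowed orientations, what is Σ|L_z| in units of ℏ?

The 4f level has l = 3.
m_l runs from −3 to 3, i.e. {-3, -2, -1, 0, 1, 2, 3}.
Σ|m_l| = 2·3(3+1)/2 = 12.

Σ|L_z| = 12 ℏ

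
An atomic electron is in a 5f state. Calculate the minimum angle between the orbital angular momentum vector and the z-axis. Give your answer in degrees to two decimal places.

The 5f subshell has l = 3.
|L| = √(l(l+1)) ℏ = 2√3 ℏ.
The smallest angle corresponds to the largest L_z, i.e. m_l = l = 3, giving L_z = 3ℏ.
cos θ_min = 3/√12, so θ_min ≈ 30.00°.

θ_min ≈ 30.00°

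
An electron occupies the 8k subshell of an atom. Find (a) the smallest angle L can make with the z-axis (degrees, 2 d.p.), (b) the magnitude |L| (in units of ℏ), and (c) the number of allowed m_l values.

θ_min ≈ 20.70°; |L| = 2√14 ℏ ≈ 7.483ℏ; 15 values

For 8k, l = 7.
cos θ_min = 7/√56, so θ_min ≈ 20.70°.
|L| = ℏ√(7·8) = 2√14 ℏ ≈ 7.483ℏ.
There are 2l+1 = 15 values of m_l.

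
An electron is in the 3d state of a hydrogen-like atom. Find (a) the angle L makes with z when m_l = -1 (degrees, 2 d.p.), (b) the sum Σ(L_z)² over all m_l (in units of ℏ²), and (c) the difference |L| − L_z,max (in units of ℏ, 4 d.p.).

For 3d, l = 2.
For m_l = -1: cos θ = -1/√6, θ ≈ 114.09°.
Σ m_l² = 10, so Σ(L_z)² = 10 ℏ².
|L| − L_z,max = (√6 − 2)ℏ ≈ 0.4495ℏ.

θ(m_l=-1) ≈ 114.09°; Σ(L_z)² = 10 ℏ²; |L|−L_z,max ≈ 0.4495ℏ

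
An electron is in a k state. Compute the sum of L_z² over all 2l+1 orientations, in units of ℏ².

The letter k corresponds to l = 7.
m_l ∈ {-7, -6, -5, -4, -3, -2, -1, 0, 1, 2, 3, 4, 5, 6, 7}.
Σ m_l² = l(l+1)(2l+1)/3 = 7·8·15/3 = 280.

Σ(L_z)² = 280 ℏ²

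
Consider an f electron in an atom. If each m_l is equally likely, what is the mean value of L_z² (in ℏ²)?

⟨L_z²⟩ = 4 ℏ²

An f state has l = 3.
m_l runs from −3 to 3, i.e. {-3, -2, -1, 0, 1, 2, 3}.
Average of L_z² over 7 states: 28/7 ℏ² = 4 ℏ².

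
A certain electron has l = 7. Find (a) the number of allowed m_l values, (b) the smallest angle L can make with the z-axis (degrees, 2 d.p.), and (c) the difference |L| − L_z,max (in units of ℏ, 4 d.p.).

15 values; θ_min ≈ 20.70°; |L|−L_z,max ≈ 0.4833ℏ

There are 2l+1 = 15 values of m_l.
cos θ_min = 7/√56, so θ_min ≈ 20.70°.
|L| − L_z,max = (2√14 − 7)ℏ ≈ 0.4833ℏ.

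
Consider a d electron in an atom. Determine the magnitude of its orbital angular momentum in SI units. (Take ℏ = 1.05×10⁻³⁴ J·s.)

A d state has l = 2.
|L| = ℏ√(l(l+1)) = ℏ√(2·3) = √6 ℏ
Numerically, |L| = 2.449 × (1.05×10⁻³⁴ J·s) = 2.57×10⁻³⁴ J·s.

|L| = 2.57×10⁻³⁴ J·s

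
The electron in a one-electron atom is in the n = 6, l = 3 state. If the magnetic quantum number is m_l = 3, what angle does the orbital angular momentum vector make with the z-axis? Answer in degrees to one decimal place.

|L| = √(l(l+1)) ℏ = 2√3 ℏ.
L_z = m_l ℏ = 3ℏ.
cos θ = L_z/|L| = 3/√12, so θ ≈ 30.0°.

θ ≈ 30.0°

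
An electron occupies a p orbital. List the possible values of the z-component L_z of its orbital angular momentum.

The letter p corresponds to l = 1.
L_z = m_l ℏ with m_l ranging from −l to +l in integer steps.
For l = 1: m_l ∈ {-1, 0, 1}.

L_z ∈ {−ℏ, 0, ℏ}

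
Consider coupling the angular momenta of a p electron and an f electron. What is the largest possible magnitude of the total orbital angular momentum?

|L_tot|_max = 2√5 ℏ ≈ 4.472ℏ

Angular momentum addition gives L = |l₁ − l₂|, …, l₁ + l₂.
So L can be 2, 3, 4.
The largest magnitude corresponds to L = 4: |L_tot| = ℏ√(4·5) = 2√5 ℏ.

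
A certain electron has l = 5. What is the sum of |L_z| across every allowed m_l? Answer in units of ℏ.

Σ|L_z| = 30 ℏ

m_l runs from −5 to 5, i.e. {-5, -4, -3, -2, -1, 0, 1, 2, 3, 4, 5}.
Σ|m_l| = 2·5(5+1)/2 = 30.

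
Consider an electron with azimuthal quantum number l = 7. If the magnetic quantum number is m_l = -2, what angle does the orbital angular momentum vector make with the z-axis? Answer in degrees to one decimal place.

|L| = √(l(l+1)) ℏ = 2√14 ℏ.
L_z = m_l ℏ = −2ℏ.
cos θ = L_z/|L| = -2/√56, so θ ≈ 105.5°.

θ ≈ 105.5°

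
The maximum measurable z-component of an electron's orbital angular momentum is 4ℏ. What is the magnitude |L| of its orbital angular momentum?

L_z,max = lℏ, so l = 4.
Then |L| = ℏ√(4·5) = 2√5 ℏ.

|L| = 2√5 ℏ ≈ 4.472ℏ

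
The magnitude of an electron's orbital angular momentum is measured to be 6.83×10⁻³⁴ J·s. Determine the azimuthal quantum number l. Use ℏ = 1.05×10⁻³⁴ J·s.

l = 6

In units of ℏ, |L| ≈ 6.505.
l(l+1) ≈ 6.505² ≈ 42.31, so l = 6.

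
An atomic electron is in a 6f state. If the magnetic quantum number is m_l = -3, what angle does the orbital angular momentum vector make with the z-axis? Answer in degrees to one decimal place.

For 6f, l = 3.
|L| = √(l(l+1)) ℏ = 2√3 ℏ.
L_z = m_l ℏ = −3ℏ.
cos θ = L_z/|L| = -3/√12, so θ ≈ 150.0°.

θ ≈ 150.0°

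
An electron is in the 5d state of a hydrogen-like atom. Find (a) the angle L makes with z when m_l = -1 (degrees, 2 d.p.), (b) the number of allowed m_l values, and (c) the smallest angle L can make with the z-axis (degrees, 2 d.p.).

5d means n = 5, l = 2.
For m_l = -1: cos θ = -1/√6, θ ≈ 114.09°.
There are 2l+1 = 5 values of m_l.
cos θ_min = 2/√6, so θ_min ≈ 35.26°.

θ(m_l=-1) ≈ 114.09°; 5 values; θ_min ≈ 35.26°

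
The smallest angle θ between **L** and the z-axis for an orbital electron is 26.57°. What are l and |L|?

cos²θ_min = l/(l+1) = 0.7999.
Thus l = 0.7999/(1 − 0.7999) ≈ 4.
Then |L| = ℏ√(4·5) = 2√5 ℏ.

l = 4, |L| = 2√5 ℏ ≈ 4.472ℏ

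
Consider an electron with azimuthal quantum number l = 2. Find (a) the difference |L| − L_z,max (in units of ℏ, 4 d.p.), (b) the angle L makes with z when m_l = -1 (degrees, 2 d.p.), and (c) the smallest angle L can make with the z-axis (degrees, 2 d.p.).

|L| − L_z,max = (√6 − 2)ℏ ≈ 0.4495ℏ.
For m_l = -1: cos θ = -1/√6, θ ≈ 114.09°.
cos θ_min = 2/√6, so θ_min ≈ 35.26°.

|L|−L_z,max ≈ 0.4495ℏ; θ(m_l=-1) ≈ 114.09°; θ_min ≈ 35.26°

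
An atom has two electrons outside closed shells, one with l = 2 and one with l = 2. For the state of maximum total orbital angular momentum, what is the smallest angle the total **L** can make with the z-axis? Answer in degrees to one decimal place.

L runs from |2 − 2| = 0 to 2 + 2 = 4.
L ∈ {0, 1, 2, 3, 4}.
The maximum is L = 4, with |L_tot| = ℏ√(4·5) = 2√5 ℏ.
The minimum angle with z is arccos(4/√20) ≈ 26.6°.

θ_min ≈ 26.6°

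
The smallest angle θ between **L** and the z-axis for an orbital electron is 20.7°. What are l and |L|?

l = 7, |L| = 2√14 ℏ ≈ 7.483ℏ

At minimum angle, m_l = l, so cos θ = l/√(l(l+1)); cos²θ = l/(l+1) = 0.8751.
Thus l = 0.8751/(1 − 0.8751) ≈ 7.
Then |L| = ℏ√(7·8) = 2√14 ℏ.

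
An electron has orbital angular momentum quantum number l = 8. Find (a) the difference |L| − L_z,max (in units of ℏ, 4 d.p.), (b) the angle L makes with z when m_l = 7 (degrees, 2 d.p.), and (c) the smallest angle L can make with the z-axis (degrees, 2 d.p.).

|L|−L_z,max ≈ 0.4853ℏ; θ(m_l=7) ≈ 34.42°; θ_min ≈ 19.47°

|L| − L_z,max = (6√2 − 8)ℏ ≈ 0.4853ℏ.
For m_l = 7: cos θ = 7/√72, θ ≈ 34.42°.
cos θ_min = 8/√72, so θ_min ≈ 19.47°.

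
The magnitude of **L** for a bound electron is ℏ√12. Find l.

Since |L|² = l(l+1)ℏ², l(l+1) = 12.
l² + l − 12 = 0 ⇒ l = 3.

l = 3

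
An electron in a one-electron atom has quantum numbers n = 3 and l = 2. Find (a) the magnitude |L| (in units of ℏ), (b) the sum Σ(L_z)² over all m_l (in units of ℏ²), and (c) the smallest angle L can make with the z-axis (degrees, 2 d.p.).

|L| = ℏ√(2·3) = √6 ℏ ≈ 2.449ℏ.
Σ m_l² = 10, so Σ(L_z)² = 10 ℏ².
cos θ_min = 2/√6, so θ_min ≈ 35.26°.

|L| = √6 ℏ ≈ 2.449ℏ; Σ(L_z)² = 10 ℏ²; θ_min ≈ 35.26°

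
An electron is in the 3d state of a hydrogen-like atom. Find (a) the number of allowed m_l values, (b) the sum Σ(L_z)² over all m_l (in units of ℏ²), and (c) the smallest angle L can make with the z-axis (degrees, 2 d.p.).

The 3d subshell has l = 2.
There are 2l+1 = 5 values of m_l.
Σ m_l² = 10, so Σ(L_z)² = 10 ℏ².
cos θ_min = 2/√6, so θ_min ≈ 35.26°.

5 values; Σ(L_z)² = 10 ℏ²; θ_min ≈ 35.26°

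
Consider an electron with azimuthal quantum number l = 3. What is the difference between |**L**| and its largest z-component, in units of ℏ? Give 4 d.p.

|L| = 2√3 ℏ ≈ 3.4641ℏ, while L_z,max = lℏ = 3ℏ.
The difference is (2√3 − 3)ℏ ≈ 0.4641ℏ.

|L| − L_z,max ≈ 0.4641ℏ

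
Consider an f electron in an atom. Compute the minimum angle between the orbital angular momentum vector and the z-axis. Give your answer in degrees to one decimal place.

θ_min ≈ 30.0°

For an f orbital, l = 3.
|L| = √(l(l+1)) ℏ = 2√3 ℏ.
The smallest angle corresponds to the largest L_z, i.e. m_l = l = 3, giving L_z = 3ℏ.
cos θ_min = 3/√12, so θ_min ≈ 30.0°.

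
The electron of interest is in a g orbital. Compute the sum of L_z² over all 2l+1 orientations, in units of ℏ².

Σ(L_z)² = 60 ℏ²

For a g orbital, l = 4.
m_l runs from −4 to 4, i.e. {-4, -3, -2, -1, 0, 1, 2, 3, 4}.
Summing m² from −4 to 4: Σ m_l² = 60.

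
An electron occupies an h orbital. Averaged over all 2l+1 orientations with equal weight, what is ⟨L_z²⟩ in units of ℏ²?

⟨L_z²⟩ = 10 ℏ²

For an h orbital, l = 5.
m_l runs from −5 to 5, i.e. {-5, -4, -3, -2, -1, 0, 1, 2, 3, 4, 5}.
Average of L_z² over 11 states: 110/11 ℏ² = 10 ℏ².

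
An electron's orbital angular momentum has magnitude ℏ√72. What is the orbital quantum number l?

Since |L|² = l(l+1)ℏ², l(l+1) = 72.
Solving: l = 8.

l = 8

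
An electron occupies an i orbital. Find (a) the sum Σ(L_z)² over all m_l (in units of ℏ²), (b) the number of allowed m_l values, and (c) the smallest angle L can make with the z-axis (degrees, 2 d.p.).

Σ(L_z)² = 182 ℏ²; 13 values; θ_min ≈ 22.21°

For an i orbital, l = 6.
Σ m_l² = 182, so Σ(L_z)² = 182 ℏ².
There are 2l+1 = 13 values of m_l.
cos θ_min = 6/√42, so θ_min ≈ 22.21°.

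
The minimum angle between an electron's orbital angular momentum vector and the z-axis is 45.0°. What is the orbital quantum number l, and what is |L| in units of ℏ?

l = 1, |L| = √2 ℏ ≈ 1.414ℏ

cos²θ_min = l/(l+1) = 0.5000.
Thus l = 0.5000/(1 − 0.5000) ≈ 1.
Then |L| = ℏ√(1·2) = √2 ℏ.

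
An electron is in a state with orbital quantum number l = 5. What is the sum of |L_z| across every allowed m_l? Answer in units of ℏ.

Σ|L_z| = 30 ℏ

m_l ∈ {-5, -4, -3, -2, -1, 0, 1, 2, 3, 4, 5}.
Σ|m_l| = l(l+1) = 30.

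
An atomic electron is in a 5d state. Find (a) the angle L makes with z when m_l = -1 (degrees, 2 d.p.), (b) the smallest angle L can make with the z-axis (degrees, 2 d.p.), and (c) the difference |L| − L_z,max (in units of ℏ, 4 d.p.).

The 5d subshell has l = 2.
For m_l = -1: cos θ = -1/√6, θ ≈ 114.09°.
cos θ_min = 2/√6, so θ_min ≈ 35.26°.
|L| − L_z,max = (√6 − 2)ℏ ≈ 0.4495ℏ.

θ(m_l=-1) ≈ 114.09°; θ_min ≈ 35.26°; |L|−L_z,max ≈ 0.4495ℏ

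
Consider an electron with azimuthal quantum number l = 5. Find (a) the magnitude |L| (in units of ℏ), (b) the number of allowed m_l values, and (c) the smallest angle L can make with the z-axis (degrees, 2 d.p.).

|L| = ℏ√(5·6) = √30 ℏ ≈ 5.477ℏ.
There are 2l+1 = 11 values of m_l.
cos θ_min = 5/√30, so θ_min ≈ 24.09°.

|L| = √30 ℏ ≈ 5.477ℏ; 11 values; θ_min ≈ 24.09°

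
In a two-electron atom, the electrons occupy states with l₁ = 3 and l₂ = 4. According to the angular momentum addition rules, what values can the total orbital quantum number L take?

L = 1, 2, 3, 4, 5, 6, 7

L runs from |3 − 4| = 1 to 3 + 4 = 7.
Allowed values: L = 1, 2, 3, 4, 5, 6, 7.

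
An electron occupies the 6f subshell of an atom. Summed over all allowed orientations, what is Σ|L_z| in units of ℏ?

Σ|L_z| = 12 ℏ

The 6f subshell has l = 3.
m_l runs from −3 to 3, i.e. {-3, -2, -1, 0, 1, 2, 3}.
Σ|m_l| = 2(1+2+…+3) = 12.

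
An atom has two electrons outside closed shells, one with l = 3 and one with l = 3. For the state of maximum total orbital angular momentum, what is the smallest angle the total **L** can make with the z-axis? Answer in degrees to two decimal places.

L runs from |3 − 3| = 0 to 3 + 3 = 6.
Allowed values: L = 0, 1, 2, 3, 4, 5, 6.
The maximum is L = 6, with |L_tot| = ℏ√(6·7) = √42 ℏ.
The minimum angle with z is arccos(6/√42) ≈ 22.21°.

θ_min ≈ 22.21°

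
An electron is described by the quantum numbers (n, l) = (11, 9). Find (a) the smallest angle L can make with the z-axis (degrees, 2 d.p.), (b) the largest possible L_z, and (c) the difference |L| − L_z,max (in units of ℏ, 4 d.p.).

cos θ_min = 9/√90, so θ_min ≈ 18.43°.
L_z,max = lℏ = 9ℏ.
|L| − L_z,max = (3√10 − 9)ℏ ≈ 0.4868ℏ.

θ_min ≈ 18.43°; L_z,max = 9ℏ; |L|−L_z,max ≈ 0.4868ℏ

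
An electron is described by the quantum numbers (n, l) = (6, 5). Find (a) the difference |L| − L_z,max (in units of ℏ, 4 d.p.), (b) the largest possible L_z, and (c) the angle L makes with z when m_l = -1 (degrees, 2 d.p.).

|L| − L_z,max = (√30 − 5)ℏ ≈ 0.4772ℏ.
L_z,max = lℏ = 5ℏ.
For m_l = -1: cos θ = -1/√30, θ ≈ 100.52°.

|L|−L_z,max ≈ 0.4772ℏ; L_z,max = 5ℏ; θ(m_l=-1) ≈ 100.52°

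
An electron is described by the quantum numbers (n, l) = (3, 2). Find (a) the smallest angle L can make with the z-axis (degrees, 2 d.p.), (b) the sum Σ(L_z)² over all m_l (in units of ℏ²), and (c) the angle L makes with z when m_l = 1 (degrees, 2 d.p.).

θ_min ≈ 35.26°; Σ(L_z)² = 10 ℏ²; θ(m_l=1) ≈ 65.91°

cos θ_min = 2/√6, so θ_min ≈ 35.26°.
Σ m_l² = 10, so Σ(L_z)² = 10 ℏ².
For m_l = 1: cos θ = 1/√6, θ ≈ 65.91°.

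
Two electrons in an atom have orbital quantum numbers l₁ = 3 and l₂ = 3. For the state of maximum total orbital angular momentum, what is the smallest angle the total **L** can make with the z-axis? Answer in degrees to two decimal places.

θ_min ≈ 22.21°

The total orbital quantum number L ranges from |l₁ − l₂| to l₁ + l₂ in integer steps.
Allowed values: L = 0, 1, 2, 3, 4, 5, 6.
The maximum is L = 6, with |L_tot| = ℏ√(6·7) = √42 ℏ.
The minimum angle with z is arccos(6/√42) ≈ 22.21°.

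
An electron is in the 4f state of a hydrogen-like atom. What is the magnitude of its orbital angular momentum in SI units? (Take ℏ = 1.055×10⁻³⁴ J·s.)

|L| = 3.655×10⁻³⁴ J·s

The 4f subshell has l = 3.
|L| = ℏ√(l(l+1)) = ℏ√(3·4) = 2√3 ℏ
Numerically, |L| = 3.464 × (1.055×10⁻³⁴ J·s) = 3.655×10⁻³⁴ J·s.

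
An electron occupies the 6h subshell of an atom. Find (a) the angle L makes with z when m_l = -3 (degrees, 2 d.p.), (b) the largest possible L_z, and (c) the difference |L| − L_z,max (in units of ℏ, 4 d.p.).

The 6h subshell has l = 5.
For m_l = -3: cos θ = -3/√30, θ ≈ 123.21°.
L_z,max = lℏ = 5ℏ.
|L| − L_z,max = (√30 − 5)ℏ ≈ 0.4772ℏ.

θ(m_l=-3) ≈ 123.21°; L_z,max = 5ℏ; |L|−L_z,max ≈ 0.4772ℏ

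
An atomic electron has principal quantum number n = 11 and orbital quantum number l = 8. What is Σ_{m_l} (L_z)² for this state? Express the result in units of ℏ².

Σ(L_z)² = 408 ℏ²

The allowed m_l values are -8, -7, -6, -5, -4, -3, -2, -1, 0, 1, 2, 3, 4, 5, 6, 7, 8.
Σ m_l² = l(l+1)(2l+1)/3 = 8·9·17/3 = 408.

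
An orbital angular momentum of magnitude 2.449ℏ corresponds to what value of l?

Since |L|² = l(l+1)ℏ², l(l+1) = 6.
Solving: l = 2.

l = 2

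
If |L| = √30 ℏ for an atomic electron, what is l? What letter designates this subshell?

|L| = ℏ√(l(l+1)), so l(l+1) = 30.
Solving: l = 5.

l = 5 (h orbital)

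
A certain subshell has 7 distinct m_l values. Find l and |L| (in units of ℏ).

7 = 2l + 1, so l = (7−1)/2 = 3.
Then |L| = √(l(l+1)) ℏ = 2√3 ℏ.

l = 3, |L| = 2√3 ℏ ≈ 3.464ℏ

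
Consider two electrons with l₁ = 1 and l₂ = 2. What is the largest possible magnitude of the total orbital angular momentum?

|L_tot|_max = 2√3 ℏ ≈ 3.464ℏ

By the triangle rule, |l₁ − l₂| ≤ L ≤ l₁ + l₂.
So L can be 1, 2, 3.
The largest magnitude corresponds to L = 3: |L_tot| = ℏ√(3·4) = 2√3 ℏ.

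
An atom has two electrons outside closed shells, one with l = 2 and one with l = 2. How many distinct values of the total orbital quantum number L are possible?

5

The total orbital quantum number L ranges from |l₁ − l₂| to l₁ + l₂ in integer steps.
L ∈ {0, 1, 2, 3, 4}.
That is 5 values.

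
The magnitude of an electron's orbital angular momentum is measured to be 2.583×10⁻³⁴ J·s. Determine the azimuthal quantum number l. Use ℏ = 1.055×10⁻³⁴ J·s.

In units of ℏ, |L| ≈ 2.448.
l(l+1) ≈ 2.448² ≈ 5.99, so l = 2.

l = 2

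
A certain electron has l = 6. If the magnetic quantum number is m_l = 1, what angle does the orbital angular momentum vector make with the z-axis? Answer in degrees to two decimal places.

θ ≈ 81.12°

|L| = √(l(l+1)) ℏ = √42 ℏ.
L_z = m_l ℏ = 1ℏ.
cos θ = L_z/|L| = 1/√42, so θ ≈ 81.12°.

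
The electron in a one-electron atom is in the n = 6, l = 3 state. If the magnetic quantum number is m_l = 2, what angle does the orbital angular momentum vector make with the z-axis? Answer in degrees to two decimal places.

|L| = √(l(l+1)) ℏ = 2√3 ℏ.
L_z = m_l ℏ = 2ℏ.
cos θ = L_z/|L| = 2/√12, so θ ≈ 54.74°.

θ ≈ 54.74°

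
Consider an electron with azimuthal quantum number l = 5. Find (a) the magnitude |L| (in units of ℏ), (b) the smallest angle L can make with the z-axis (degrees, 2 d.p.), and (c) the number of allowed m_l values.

|L| = √30 ℏ ≈ 5.477ℏ; θ_min ≈ 24.09°; 11 values

|L| = ℏ√(5·6) = √30 ℏ ≈ 5.477ℏ.
cos θ_min = 5/√30, so θ_min ≈ 24.09°.
There are 2l+1 = 11 values of m_l.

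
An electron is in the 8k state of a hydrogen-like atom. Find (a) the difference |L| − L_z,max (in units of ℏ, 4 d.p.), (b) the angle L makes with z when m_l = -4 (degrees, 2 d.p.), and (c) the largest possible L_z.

The 8k subshell has l = 7.
|L| − L_z,max = (2√14 − 7)ℏ ≈ 0.4833ℏ.
For m_l = -4: cos θ = -4/√56, θ ≈ 122.31°.
L_z,max = lℏ = 7ℏ.

|L|−L_z,max ≈ 0.4833ℏ; θ(m_l=-4) ≈ 122.31°; L_z,max = 7ℏ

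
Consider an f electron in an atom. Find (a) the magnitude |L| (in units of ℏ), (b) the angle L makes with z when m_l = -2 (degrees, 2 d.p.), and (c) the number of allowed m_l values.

An f state has l = 3.
|L| = ℏ√(3·4) = 2√3 ℏ ≈ 3.464ℏ.
For m_l = -2: cos θ = -2/√12, θ ≈ 125.26°.
There are 2l+1 = 7 values of m_l.

|L| = 2√3 ℏ ≈ 3.464ℏ; θ(m_l=-2) ≈ 125.26°; 7 values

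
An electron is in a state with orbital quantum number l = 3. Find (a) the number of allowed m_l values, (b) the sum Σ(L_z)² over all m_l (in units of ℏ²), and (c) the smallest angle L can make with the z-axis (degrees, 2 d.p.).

7 values; Σ(L_z)² = 28 ℏ²; θ_min ≈ 30.00°

There are 2l+1 = 7 values of m_l.
Σ m_l² = 28, so Σ(L_z)² = 28 ℏ².
cos θ_min = 3/√12, so θ_min ≈ 30.00°.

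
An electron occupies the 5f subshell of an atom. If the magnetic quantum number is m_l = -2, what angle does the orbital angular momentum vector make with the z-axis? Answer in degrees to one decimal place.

θ ≈ 125.3°

The 5f subshell has l = 3.
|L|² = l(l+1)ℏ² = 12ℏ², so |L| = 2√3 ℏ.
L_z = m_l ℏ = −2ℏ.
cos θ = L_z/|L| = -2/√12, so θ ≈ 125.3°.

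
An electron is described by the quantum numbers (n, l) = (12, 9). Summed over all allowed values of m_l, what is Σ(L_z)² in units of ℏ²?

m_l runs from −9 to 9, i.e. {-9, -8, -7, -6, -5, -4, -3, -2, -1, 0, 1, 2, 3, 4, 5, 6, 7, 8, 9}.
Summing m² from −9 to 9: Σ m_l² = 570.

Σ(L_z)² = 570 ℏ²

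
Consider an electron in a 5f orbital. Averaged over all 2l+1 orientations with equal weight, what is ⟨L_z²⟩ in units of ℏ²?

For 5f, l = 3.
The allowed m_l values are -3, -2, -1, 0, 1, 2, 3.
Average of L_z² over 7 states: 28/7 ℏ² = 4 ℏ².

⟨L_z²⟩ = 4 ℏ²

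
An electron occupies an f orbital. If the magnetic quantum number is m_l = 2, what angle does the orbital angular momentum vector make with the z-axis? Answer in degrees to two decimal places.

The letter f corresponds to l = 3.
|L|² = l(l+1)ℏ² = 12ℏ², so |L| = 2√3 ℏ.
L_z = m_l ℏ = 2ℏ.
cos θ = L_z/|L| = 2/√12, so θ ≈ 54.74°.

θ ≈ 54.74°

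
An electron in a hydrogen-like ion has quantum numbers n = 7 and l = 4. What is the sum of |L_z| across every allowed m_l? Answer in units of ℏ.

Σ|L_z| = 20 ℏ

The allowed m_l values are -4, -3, -2, -1, 0, 1, 2, 3, 4.
Σ|m_l| = 2(1+2+…+4) = 20.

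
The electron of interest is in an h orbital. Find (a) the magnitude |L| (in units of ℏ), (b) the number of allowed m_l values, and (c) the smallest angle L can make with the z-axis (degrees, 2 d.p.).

For an h orbital, l = 5.
|L| = ℏ√(5·6) = √30 ℏ ≈ 5.477ℏ.
There are 2l+1 = 11 values of m_l.
cos θ_min = 5/√30, so θ_min ≈ 24.09°.

|L| = √30 ℏ ≈ 5.477ℏ; 11 values; θ_min ≈ 24.09°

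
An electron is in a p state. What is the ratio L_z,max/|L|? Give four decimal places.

L_z,max/|L| = 0.7071

For a p orbital, l = 1.
|L| = √2 ℏ ≈ 1.4142ℏ, while L_z,max = lℏ = 1ℏ.
L_z,max/|L| = 1/√2 = 0.7071.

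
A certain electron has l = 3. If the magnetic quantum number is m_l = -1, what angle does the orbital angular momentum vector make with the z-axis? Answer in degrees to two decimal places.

θ ≈ 106.78°

|L| = ℏ√(l(l+1)) = 2√3 ℏ.
L_z = m_l ℏ = −1ℏ.
cos θ = L_z/|L| = -1/√12, so θ ≈ 106.78°.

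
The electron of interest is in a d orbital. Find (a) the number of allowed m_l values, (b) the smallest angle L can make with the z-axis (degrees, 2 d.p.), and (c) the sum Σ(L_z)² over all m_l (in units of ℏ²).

5 values; θ_min ≈ 35.26°; Σ(L_z)² = 10 ℏ²

A d state has l = 2.
There are 2l+1 = 5 values of m_l.
cos θ_min = 2/√6, so θ_min ≈ 35.26°.
Σ m_l² = 10, so Σ(L_z)² = 10 ℏ².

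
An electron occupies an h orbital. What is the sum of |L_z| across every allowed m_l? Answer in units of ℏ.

Σ|L_z| = 30 ℏ

For an h orbital, l = 5.
The allowed m_l values are -5, -4, -3, -2, -1, 0, 1, 2, 3, 4, 5.
Σ|m_l| = 2·5(5+1)/2 = 30.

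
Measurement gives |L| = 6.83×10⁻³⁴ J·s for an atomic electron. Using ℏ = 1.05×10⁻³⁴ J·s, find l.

l = 6

Dividing by ℏ: |L|/ℏ ≈ 6.505.
Set l(l+1) = 42.31; the integer solution is l = 6.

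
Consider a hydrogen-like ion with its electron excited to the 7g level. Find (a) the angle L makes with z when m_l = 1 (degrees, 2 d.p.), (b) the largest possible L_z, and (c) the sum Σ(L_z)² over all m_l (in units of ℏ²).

The 7g level has l = 4.
For m_l = 1: cos θ = 1/√20, θ ≈ 77.08°.
L_z,max = lℏ = 4ℏ.
Σ m_l² = 60, so Σ(L_z)² = 60 ℏ².

θ(m_l=1) ≈ 77.08°; L_z,max = 4ℏ; Σ(L_z)² = 60 ℏ²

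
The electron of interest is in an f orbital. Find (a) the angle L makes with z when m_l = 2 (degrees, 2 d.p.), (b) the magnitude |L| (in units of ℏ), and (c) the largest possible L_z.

θ(m_l=2) ≈ 54.74°; |L| = 2√3 ℏ ≈ 3.464ℏ; L_z,max = 3ℏ

An f state has l = 3.
For m_l = 2: cos θ = 2/√12, θ ≈ 54.74°.
|L| = ℏ√(3·4) = 2√3 ℏ ≈ 3.464ℏ.
L_z,max = lℏ = 3ℏ.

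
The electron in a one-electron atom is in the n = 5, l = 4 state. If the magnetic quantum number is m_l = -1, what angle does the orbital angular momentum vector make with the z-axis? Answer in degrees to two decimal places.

θ ≈ 102.92°

|L| = √(l(l+1)) ℏ = 2√5 ℏ.
L_z = m_l ℏ = −1ℏ.
cos θ = L_z/|L| = -1/√20, so θ ≈ 102.92°.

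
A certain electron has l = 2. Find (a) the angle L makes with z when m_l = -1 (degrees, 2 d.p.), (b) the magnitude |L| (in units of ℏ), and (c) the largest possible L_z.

For m_l = -1: cos θ = -1/√6, θ ≈ 114.09°.
|L| = ℏ√(2·3) = √6 ℏ ≈ 2.449ℏ.
L_z,max = lℏ = 2ℏ.

θ(m_l=-1) ≈ 114.09°; |L| = √6 ℏ ≈ 2.449ℏ; L_z,max = 2ℏ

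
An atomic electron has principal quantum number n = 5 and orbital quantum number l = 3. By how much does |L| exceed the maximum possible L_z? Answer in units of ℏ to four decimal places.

|L| = 2√3 ℏ ≈ 3.4641ℏ, while L_z,max = lℏ = 3ℏ.
The difference is (2√3 − 3)ℏ ≈ 0.4641ℏ.

|L| − L_z,max ≈ 0.4641ℏ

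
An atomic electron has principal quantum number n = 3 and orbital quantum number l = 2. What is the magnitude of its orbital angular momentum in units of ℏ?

|L| = √6 ℏ ≈ 2.449ℏ

|L| = ℏ√(l(l+1)) = ℏ√(2·3) = √6 ℏ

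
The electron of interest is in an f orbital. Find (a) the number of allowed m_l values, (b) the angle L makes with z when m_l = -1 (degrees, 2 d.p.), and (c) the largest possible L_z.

For an f orbital, l = 3.
There are 2l+1 = 7 values of m_l.
For m_l = -1: cos θ = -1/√12, θ ≈ 106.78°.
L_z,max = lℏ = 3ℏ.

7 values; θ(m_l=-1) ≈ 106.78°; L_z,max = 3ℏ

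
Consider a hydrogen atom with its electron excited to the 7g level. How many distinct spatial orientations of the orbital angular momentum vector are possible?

The 7g level has l = 4.
The number of m_l values is 2l + 1 = 2·4 + 1 = 9.

9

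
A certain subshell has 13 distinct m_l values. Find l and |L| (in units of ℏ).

l = 6, |L| = √42 ℏ ≈ 6.481ℏ

Since there are 2l+1 = 13 values of m_l, l = 6.
Then |L| = √(l(l+1)) ℏ = √42 ℏ.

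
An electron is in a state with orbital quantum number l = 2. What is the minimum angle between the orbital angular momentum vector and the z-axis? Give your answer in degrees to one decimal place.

|L|² = l(l+1)ℏ² = 6ℏ², so |L| = √6 ℏ.
The smallest angle corresponds to the largest L_z, i.e. m_l = l = 2, giving L_z = 2ℏ.
cos θ_min = 2/√6, so θ_min ≈ 35.3°.

θ_min ≈ 35.3°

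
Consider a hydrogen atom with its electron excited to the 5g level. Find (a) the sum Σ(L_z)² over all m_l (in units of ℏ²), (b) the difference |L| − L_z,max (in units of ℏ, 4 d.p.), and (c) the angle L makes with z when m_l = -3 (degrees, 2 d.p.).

The 5g level has l = 4.
Σ m_l² = 60, so Σ(L_z)² = 60 ℏ².
|L| − L_z,max = (2√5 − 4)ℏ ≈ 0.4721ℏ.
For m_l = -3: cos θ = -3/√20, θ ≈ 132.13°.

Σ(L_z)² = 60 ℏ²; |L|−L_z,max ≈ 0.4721ℏ; θ(m_l=-3) ≈ 132.13°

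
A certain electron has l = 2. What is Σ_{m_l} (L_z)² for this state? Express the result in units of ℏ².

Σ(L_z)² = 10 ℏ²

The allowed m_l values are -2, -1, 0, 1, 2.
Summing m² from −2 to 2: Σ m_l² = 10.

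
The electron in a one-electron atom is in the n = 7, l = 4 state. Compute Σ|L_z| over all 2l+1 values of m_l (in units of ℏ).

Σ|L_z| = 20 ℏ

m_l ∈ {-4, -3, -2, -1, 0, 1, 2, 3, 4}.
Σ|m_l| = 2(1+2+…+4) = 20.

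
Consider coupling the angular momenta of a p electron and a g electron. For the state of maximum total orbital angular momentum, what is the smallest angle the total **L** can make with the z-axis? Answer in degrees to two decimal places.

θ_min ≈ 24.09°

L runs from |1 − 4| = 3 to 1 + 4 = 5.
Allowed values: L = 3, 4, 5.
The maximum is L = 5, with |L_tot| = ℏ√(5·6) = √30 ℏ.
The minimum angle with z is arccos(5/√30) ≈ 24.09°.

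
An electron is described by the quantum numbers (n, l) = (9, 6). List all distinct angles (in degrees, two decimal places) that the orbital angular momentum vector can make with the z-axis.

θ ∈ {22.21°, 39.51°, 51.89°, 62.42°, 72.02°, 81.12°, 90.00°, 98.88°, 107.98°, 117.58°, 128.11°, 140.49°, 157.79°}

|L| = ℏ√(l(l+1)) = √42 ℏ.
cos θ = m_l/√42 for each m_l ∈ {-6, -5, -4, -3, -2, -1, 0, 1, 2, 3, 4, 5, 6}.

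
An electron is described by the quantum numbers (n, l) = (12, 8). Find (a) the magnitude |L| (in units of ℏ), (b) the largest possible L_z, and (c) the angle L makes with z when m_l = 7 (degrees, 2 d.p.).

|L| = ℏ√(8·9) = 6√2 ℏ ≈ 8.485ℏ.
L_z,max = lℏ = 8ℏ.
For m_l = 7: cos θ = 7/√72, θ ≈ 34.42°.

|L| = 6√2 ℏ ≈ 8.485ℏ; L_z,max = 8ℏ; θ(m_l=7) ≈ 34.42°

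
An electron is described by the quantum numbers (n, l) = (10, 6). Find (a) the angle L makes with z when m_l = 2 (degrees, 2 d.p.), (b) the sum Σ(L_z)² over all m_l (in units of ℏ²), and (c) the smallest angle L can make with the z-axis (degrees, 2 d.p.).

For m_l = 2: cos θ = 2/√42, θ ≈ 72.02°.
Σ m_l² = 182, so Σ(L_z)² = 182 ℏ².
cos θ_min = 6/√42, so θ_min ≈ 22.21°.

θ(m_l=2) ≈ 72.02°; Σ(L_z)² = 182 ℏ²; θ_min ≈ 22.21°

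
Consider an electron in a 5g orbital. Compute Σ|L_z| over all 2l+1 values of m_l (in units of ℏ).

Σ|L_z| = 20 ℏ

For 5g, l = 4.
m_l ∈ {-4, -3, -2, -1, 0, 1, 2, 3, 4}.
Σ|m_l| = 2·4(4+1)/2 = 20.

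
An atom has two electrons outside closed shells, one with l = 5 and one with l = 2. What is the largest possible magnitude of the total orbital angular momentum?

The total orbital quantum number L ranges from |l₁ − l₂| to l₁ + l₂ in integer steps.
So L can be 3, 4, 5, 6, 7.
The largest magnitude corresponds to L = 7: |L_tot| = ℏ√(7·8) = 2√14 ℏ.

|L_tot|_max = 2√14 ℏ ≈ 7.483ℏ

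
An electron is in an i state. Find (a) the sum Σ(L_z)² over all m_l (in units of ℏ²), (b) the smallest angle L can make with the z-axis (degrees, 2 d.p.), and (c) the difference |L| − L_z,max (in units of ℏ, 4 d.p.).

The letter i corresponds to l = 6.
Σ m_l² = 182, so Σ(L_z)² = 182 ℏ².
cos θ_min = 6/√42, so θ_min ≈ 22.21°.
|L| − L_z,max = (√42 − 6)ℏ ≈ 0.4807ℏ.

Σ(L_z)² = 182 ℏ²; θ_min ≈ 22.21°; |L|−L_z,max ≈ 0.4807ℏ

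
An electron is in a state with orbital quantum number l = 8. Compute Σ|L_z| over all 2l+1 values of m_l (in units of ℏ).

m_l runs from −8 to 8, i.e. {-8, -7, -6, -5, -4, -3, -2, -1, 0, 1, 2, 3, 4, 5, 6, 7, 8}.
Σ|m_l| = l(l+1) = 72.

Σ|L_z| = 72 ℏ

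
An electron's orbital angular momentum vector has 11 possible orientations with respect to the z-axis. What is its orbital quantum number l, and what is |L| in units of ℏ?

11 = 2l + 1, so l = (11−1)/2 = 5.
|L| = ℏ√(l(l+1)) = ℏ√(5·6) = √30 ℏ.

l = 5, |L| = √30 ℏ ≈ 5.477ℏ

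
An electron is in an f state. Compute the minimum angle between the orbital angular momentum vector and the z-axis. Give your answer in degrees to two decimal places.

F corresponds to l = 3.
|L| = √(l(l+1)) ℏ = 2√3 ℏ.
The smallest angle corresponds to the largest L_z, i.e. m_l = l = 3, giving L_z = 3ℏ.
cos θ_min = 3/√12, so θ_min ≈ 30.00°.

θ_min ≈ 30.00°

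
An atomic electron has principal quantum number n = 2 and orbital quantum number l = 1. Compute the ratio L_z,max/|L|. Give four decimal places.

|L| = √2 ℏ ≈ 1.4142ℏ, while L_z,max = lℏ = 1ℏ.
L_z,max/|L| = 1/√2 = 0.7071.

L_z,max/|L| = 0.7071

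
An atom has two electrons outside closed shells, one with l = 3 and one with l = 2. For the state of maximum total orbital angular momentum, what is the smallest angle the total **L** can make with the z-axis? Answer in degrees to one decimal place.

θ_min ≈ 24.1°

By the triangle rule, |l₁ − l₂| ≤ L ≤ l₁ + l₂.
So L can be 1, 2, 3, 4, 5.
The maximum is L = 5, with |L_tot| = ℏ√(5·6) = √30 ℏ.
The minimum angle with z is arccos(5/√30) ≈ 24.1°.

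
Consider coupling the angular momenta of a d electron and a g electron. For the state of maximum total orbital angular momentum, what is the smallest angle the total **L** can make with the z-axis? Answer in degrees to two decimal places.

θ_min ≈ 22.21°

By the triangle rule, |l₁ − l₂| ≤ L ≤ l₁ + l₂.
Allowed values: L = 2, 3, 4, 5, 6.
The maximum is L = 6, with |L_tot| = ℏ√(6·7) = √42 ℏ.
The minimum angle with z is arccos(6/√42) ≈ 22.21°.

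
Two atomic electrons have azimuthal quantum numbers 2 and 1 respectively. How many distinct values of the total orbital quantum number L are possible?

The total orbital quantum number L ranges from |l₁ − l₂| to l₁ + l₂ in integer steps.
So L can be 1, 2, 3.
That is 3 values.

3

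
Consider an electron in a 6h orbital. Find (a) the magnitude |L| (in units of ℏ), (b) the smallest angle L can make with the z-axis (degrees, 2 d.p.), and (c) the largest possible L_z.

|L| = √30 ℏ ≈ 5.477ℏ; θ_min ≈ 24.09°; L_z,max = 5ℏ

6h means n = 6, l = 5.
|L| = ℏ√(5·6) = √30 ℏ ≈ 5.477ℏ.
cos θ_min = 5/√30, so θ_min ≈ 24.09°.
L_z,max = lℏ = 5ℏ.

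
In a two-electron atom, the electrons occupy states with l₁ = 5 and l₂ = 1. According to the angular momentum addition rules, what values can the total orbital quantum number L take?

The total orbital quantum number L ranges from |l₁ − l₂| to l₁ + l₂ in integer steps.
So L can be 4, 5, 6.

L = 4, 5, 6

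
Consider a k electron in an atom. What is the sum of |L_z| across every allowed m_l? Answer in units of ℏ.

Σ|L_z| = 56 ℏ

For a k orbital, l = 7.
m_l ∈ {-7, -6, -5, -4, -3, -2, -1, 0, 1, 2, 3, 4, 5, 6, 7}.
Σ|m_l| = 2(1+2+…+7) = 56.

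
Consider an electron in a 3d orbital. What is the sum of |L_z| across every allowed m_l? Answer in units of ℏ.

3d means n = 3, l = 2.
m_l runs from −2 to 2, i.e. {-2, -1, 0, 1, 2}.
Σ|m_l| = 2·2(2+1)/2 = 6.

Σ|L_z| = 6 ℏ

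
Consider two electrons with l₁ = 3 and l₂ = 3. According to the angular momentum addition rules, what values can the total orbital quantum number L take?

Angular momentum addition gives L = |l₁ − l₂|, …, l₁ + l₂.
L ∈ {0, 1, 2, 3, 4, 5, 6}.

L = 0, 1, 2, 3, 4, 5, 6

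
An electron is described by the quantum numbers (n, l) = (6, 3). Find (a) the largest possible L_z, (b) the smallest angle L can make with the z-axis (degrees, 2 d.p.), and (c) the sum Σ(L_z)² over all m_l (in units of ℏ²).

L_z,max = lℏ = 3ℏ.
cos θ_min = 3/√12, so θ_min ≈ 30.00°.
Σ m_l² = 28, so Σ(L_z)² = 28 ℏ².

L_z,max = 3ℏ; θ_min ≈ 30.00°; Σ(L_z)² = 28 ℏ²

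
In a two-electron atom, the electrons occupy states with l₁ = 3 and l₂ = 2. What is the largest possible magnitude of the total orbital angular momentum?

Angular momentum addition gives L = |l₁ − l₂|, …, l₁ + l₂.
So L can be 1, 2, 3, 4, 5.
The largest magnitude corresponds to L = 5: |L_tot| = ℏ√(5·6) = √30 ℏ.

|L_tot|_max = √30 ℏ ≈ 5.477ℏ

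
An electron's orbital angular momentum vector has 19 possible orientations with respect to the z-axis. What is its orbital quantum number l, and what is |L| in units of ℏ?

Since there are 2l+1 = 19 values of m_l, l = 9.
|L| = ℏ√(l(l+1)) = ℏ√(9·10) = 3√10 ℏ.

l = 9, |L| = 3√10 ℏ ≈ 9.487ℏ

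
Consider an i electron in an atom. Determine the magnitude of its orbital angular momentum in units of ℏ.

|L| = √42 ℏ ≈ 6.481ℏ

An i state has l = 6.
|L| = ℏ√(l(l+1)) = ℏ√(6·7) = √42 ℏ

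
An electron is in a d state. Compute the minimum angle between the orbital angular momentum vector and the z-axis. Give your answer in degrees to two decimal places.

θ_min ≈ 35.26°

The letter d corresponds to l = 2.
|L| = √(l(l+1)) ℏ = √6 ℏ.
The smallest angle corresponds to the largest L_z, i.e. m_l = l = 2, giving L_z = 2ℏ.
cos θ_min = 2/√6, so θ_min ≈ 35.26°.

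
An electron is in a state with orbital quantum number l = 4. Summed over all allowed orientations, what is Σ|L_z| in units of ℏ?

The allowed m_l values are -4, -3, -2, -1, 0, 1, 2, 3, 4.
Σ|m_l| = 2(1+2+…+4) = 20.

Σ|L_z| = 20 ℏ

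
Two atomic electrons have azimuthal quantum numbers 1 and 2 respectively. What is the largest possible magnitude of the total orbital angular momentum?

|L_tot|_max = 2√3 ℏ ≈ 3.464ℏ

By the triangle rule, |l₁ − l₂| ≤ L ≤ l₁ + l₂.
L ∈ {1, 2, 3}.
The largest magnitude corresponds to L = 3: |L_tot| = ℏ√(3·4) = 2√3 ℏ.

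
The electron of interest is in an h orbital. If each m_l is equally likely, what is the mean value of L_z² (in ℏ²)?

⟨L_z²⟩ = 10 ℏ²

The letter h corresponds to l = 5.
The allowed m_l values are -5, -4, -3, -2, -1, 0, 1, 2, 3, 4, 5.
⟨L_z²⟩ = ℏ²·l(l+1)/3 = 10ℏ².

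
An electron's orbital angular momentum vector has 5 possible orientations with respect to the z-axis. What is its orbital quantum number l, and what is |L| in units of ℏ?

l = 2, |L| = √6 ℏ ≈ 2.449ℏ

Since there are 2l+1 = 5 values of m_l, l = 2.
|L| = ℏ√(l(l+1)) = ℏ√(2·3) = √6 ℏ.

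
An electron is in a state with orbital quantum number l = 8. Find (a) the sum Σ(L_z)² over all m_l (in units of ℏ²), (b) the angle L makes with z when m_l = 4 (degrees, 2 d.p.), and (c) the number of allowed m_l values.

Σ(L_z)² = 408 ℏ²; θ(m_l=4) ≈ 61.87°; 17 values

Σ m_l² = 408, so Σ(L_z)² = 408 ℏ².
For m_l = 4: cos θ = 4/√72, θ ≈ 61.87°.
There are 2l+1 = 17 values of m_l.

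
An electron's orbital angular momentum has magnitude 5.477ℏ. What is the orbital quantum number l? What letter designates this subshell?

Since |L|² = l(l+1)ℏ², l(l+1) = 30.
l² + l − 30 = 0 ⇒ l = 5.

l = 5 (h orbital)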